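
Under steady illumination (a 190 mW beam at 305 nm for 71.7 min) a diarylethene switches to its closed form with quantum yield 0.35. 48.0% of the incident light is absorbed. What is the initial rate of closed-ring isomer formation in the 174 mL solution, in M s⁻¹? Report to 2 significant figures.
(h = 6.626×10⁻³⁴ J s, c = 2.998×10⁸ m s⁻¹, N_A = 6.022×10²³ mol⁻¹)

Photon energy at 305 nm: hc/λ = (6.626×10⁻³⁴)(2.998×10⁸)/(305×10⁻⁹) = 6.513×10⁻¹⁹ J.
Energy delivered: (190 mW)(4302 s) = 817.4 J.
Photons incident: 817.4 / 6.513×10⁻¹⁹ = 1.255×10²¹, i.e. 1.255×10²¹/6.022×10²³ = 0.002084 mol.
Photons absorbed: 0.480 × 0.002084 = 0.001000 mol.
Product formed: 0.35 × 0.001000 = 3.500×10⁻⁴ mol.
Rate: 3.500×10⁻⁴ mol / (4302 s × 0.174 L) = 4.7×10⁻⁷ M s⁻¹.

4.7×10⁻⁷ M s⁻¹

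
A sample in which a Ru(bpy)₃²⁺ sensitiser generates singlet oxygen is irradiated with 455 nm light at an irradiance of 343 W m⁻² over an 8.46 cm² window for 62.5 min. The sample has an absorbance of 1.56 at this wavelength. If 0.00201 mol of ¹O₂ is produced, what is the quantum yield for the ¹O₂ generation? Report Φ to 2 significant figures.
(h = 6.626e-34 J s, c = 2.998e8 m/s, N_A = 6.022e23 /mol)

Φ = 0.50

Photon energy at 455 nm: hc/λ = (6.626e-34)(2.998e8)/(455e-9) = 4.366e-19 J.
Energy delivered: (343 W m⁻²)(8.46e-4 m²)(3750 s) = 1088 J.
Photons incident: 1088 / 4.366e-19 = 2.492e21, i.e. 2.492e21/6.022e23 = 0.004138 mol.
Fraction absorbed: 1 − 10^(−1.56) = 0.9725.
Photons absorbed: 0.9725 × 0.004138 = 0.004024 mol.
Φ = 0.00201 mol / 0.004024 mol photons = 0.50.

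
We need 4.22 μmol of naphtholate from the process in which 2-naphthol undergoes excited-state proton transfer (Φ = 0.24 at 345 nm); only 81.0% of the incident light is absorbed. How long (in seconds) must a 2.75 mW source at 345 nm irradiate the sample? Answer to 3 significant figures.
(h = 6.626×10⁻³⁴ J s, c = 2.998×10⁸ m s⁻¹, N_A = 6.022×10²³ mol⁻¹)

Product: 4.22 μmol = 4.22×10⁻⁶ mol.
Photons that must be absorbed: 4.22×10⁻⁶ / 0.24 = 1.758×10⁻⁵ mol.
Incident photons needed: 1.758×10⁻⁵ / 0.810 = 2.170×10⁻⁵ mol.
Photon energy: hc/λ = 5.758×10⁻¹⁹ J; per mole, 3.467×10⁵ J mol⁻¹.
Energy required: 2.170×10⁻⁵ × 3.467×10⁵ = 7.523 J.
Time: 7.523 J / 0.00275 W = 2740 s.

t ≈ 2740 s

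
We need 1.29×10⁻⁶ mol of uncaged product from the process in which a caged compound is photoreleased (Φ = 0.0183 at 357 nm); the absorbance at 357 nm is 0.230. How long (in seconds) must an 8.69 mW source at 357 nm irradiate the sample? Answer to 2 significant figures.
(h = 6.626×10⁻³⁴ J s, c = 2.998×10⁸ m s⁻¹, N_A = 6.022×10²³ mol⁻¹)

t ≈ 6600 s

Photons that must be absorbed: 1.29×10⁻⁶ / 0.0183 = 7.049×10⁻⁵ mol.
Fraction absorbed: 1 − 10^(−0.230) = 0.4112.
Incident photons needed: 7.049×10⁻⁵ / 0.4112 = 1.714×10⁻⁴ mol.
Photon energy: hc/λ = 5.564×10⁻¹⁹ J; per mole, 3.351×10⁵ J mol⁻¹.
Energy required: 1.714×10⁻⁴ × 3.351×10⁵ = 57.44 J.
Time: 57.44 J / 0.00869 W = 6600 s.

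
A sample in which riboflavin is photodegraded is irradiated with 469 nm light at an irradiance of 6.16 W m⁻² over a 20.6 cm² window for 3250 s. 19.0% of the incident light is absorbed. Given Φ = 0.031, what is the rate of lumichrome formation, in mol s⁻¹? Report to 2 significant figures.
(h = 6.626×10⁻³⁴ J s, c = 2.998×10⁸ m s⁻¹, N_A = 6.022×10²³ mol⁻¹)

Photon energy at 469 nm: hc/λ = (6.626×10⁻³⁴)(2.998×10⁸)/(469×10⁻⁹) = 4.236×10⁻¹⁹ J.
Energy delivered: (6.16 W m⁻²)(20.6×10⁻⁴ m²)(3250 s) = 41.24 J.
Photons incident: 41.24 / 4.236×10⁻¹⁹ = 9.736×10¹⁹, i.e. 9.736×10¹⁹/6.022×10²³ = 1.617×10⁻⁴ mol.
Photons absorbed: 0.190 × 1.617×10⁻⁴ = 3.072×10⁻⁵ mol.
Product formed: 0.031 × 3.072×10⁻⁵ = 9.523×10⁻⁷ mol.
Rate: 9.523×10⁻⁷ / 3250 s = 2.9×10⁻¹⁰ mol s⁻¹.

2.9×10⁻¹⁰ mol s⁻¹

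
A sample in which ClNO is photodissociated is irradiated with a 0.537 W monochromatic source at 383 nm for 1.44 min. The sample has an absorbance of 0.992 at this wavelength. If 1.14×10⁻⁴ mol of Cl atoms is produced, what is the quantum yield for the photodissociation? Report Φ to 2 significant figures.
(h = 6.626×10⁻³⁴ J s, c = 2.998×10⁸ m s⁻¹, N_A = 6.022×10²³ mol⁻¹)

Photon energy at 383 nm: hc/λ = (6.626×10⁻³⁴)(2.998×10⁸)/(383×10⁻⁹) = 5.187×10⁻¹⁹ J.
Energy delivered: (0.537 W)(86.4 s) = 46.40 J.
Photons incident: 46.40 / 5.187×10⁻¹⁹ = 8.945×10¹⁹, i.e. 8.945×10¹⁹/6.022×10²³ = 1.485×10⁻⁴ mol.
Fraction absorbed: 1 − 10^(−0.992) = 0.8981.
Photons absorbed: 0.8981 × 1.485×10⁻⁴ = 1.334×10⁻⁴ mol.
Φ = 1.14×10⁻⁴ mol / 1.334×10⁻⁴ mol photons = 0.85.

Φ = 0.85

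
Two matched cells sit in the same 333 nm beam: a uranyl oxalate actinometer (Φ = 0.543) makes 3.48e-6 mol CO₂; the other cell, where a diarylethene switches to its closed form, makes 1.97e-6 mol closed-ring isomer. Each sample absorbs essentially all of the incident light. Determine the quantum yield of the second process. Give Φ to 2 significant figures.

Φ = 0.31

Photons absorbed by the actinometer: 3.48e-6 / 0.543 = 6.409e-6 mol.
Φ(unknown) = 1.97e-6 / 6.409e-6 = 0.31.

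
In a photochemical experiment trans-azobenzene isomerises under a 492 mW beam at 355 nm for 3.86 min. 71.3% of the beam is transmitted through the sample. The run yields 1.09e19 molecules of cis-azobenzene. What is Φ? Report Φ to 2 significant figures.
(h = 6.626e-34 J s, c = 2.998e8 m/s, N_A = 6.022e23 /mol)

Φ = 0.19

Product: 1.09e19 / 6.022e23 = 1.810e-5 mol.
Photon energy at 355 nm: hc/λ = (6.626e-34)(2.998e8)/(355e-9) = 5.596e-19 J.
Energy delivered: (492 mW)(231.6 s) = 113.9 J.
Photons incident: 113.9 / 5.596e-19 = 2.035e20, i.e. 2.035e20/6.022e23 = 3.379e-4 mol.
Fraction absorbed: 1 − 71.3/100 = 0.2870.
Photons absorbed: 0.2870 × 3.379e-4 = 9.698e-5 mol.
Φ = 1.810e-5 mol / 9.698e-5 mol photons = 0.19.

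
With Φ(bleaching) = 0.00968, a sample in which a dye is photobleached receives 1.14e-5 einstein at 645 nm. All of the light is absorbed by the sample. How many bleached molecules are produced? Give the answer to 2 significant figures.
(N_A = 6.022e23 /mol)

Product: Φ × n_abs = 0.00968 × 1.14e-5 = 1.104e-7 mol.
As a count: 1.104e-7 × 6.022e23 = 6.6e16.

6.6e16 bleached molecules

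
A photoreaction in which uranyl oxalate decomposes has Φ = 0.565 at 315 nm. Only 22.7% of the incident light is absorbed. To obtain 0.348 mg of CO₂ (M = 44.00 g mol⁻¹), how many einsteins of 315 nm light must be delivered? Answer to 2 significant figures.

6.2e-5 einstein

Product: 0.348 mg / 44.00 g mol⁻¹ = 7.909e-6 mol.
Photons that must be absorbed: 7.909e-6 / 0.565 = 1.400e-5 mol.
Incident photons needed: 1.400e-5 / 0.227 = 6.167e-5 mol.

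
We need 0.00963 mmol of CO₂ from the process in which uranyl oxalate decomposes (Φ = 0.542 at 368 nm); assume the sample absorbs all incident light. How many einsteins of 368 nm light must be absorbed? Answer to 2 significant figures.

1.8e-5 einstein

Product: 0.00963 mmol = 9.63e-6 mol.
Photons that must be absorbed: 9.63e-6 / 0.542 = 1.777e-5 mol.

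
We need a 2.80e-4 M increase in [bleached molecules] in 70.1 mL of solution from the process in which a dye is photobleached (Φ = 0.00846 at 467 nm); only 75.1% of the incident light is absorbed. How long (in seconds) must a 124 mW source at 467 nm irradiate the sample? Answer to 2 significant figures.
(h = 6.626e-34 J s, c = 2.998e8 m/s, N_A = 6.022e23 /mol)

Product: (2.80e-4 M)(0.0701 L) = 1.963e-5 mol.
Photons that must be absorbed: 1.963e-5 / 0.00846 = 0.002320 mol.
Incident photons needed: 0.002320 / 0.751 = 0.003089 mol.
Photon energy: hc/λ = 4.254e-19 J; per mole, 2.562e5 J mol⁻¹.
Energy required: 0.003089 × 2.562e5 = 791.4 J.
Time: 791.4 J / 0.124 W = 6400 s.

t ≈ 6400 s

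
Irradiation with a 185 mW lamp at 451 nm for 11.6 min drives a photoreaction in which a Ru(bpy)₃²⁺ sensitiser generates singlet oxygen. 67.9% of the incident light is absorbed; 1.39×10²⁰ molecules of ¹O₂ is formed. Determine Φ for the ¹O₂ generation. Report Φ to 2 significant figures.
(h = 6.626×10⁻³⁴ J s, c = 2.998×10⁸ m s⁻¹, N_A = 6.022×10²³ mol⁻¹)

Product: 1.39×10²⁰ / 6.022×10²³ = 2.308×10⁻⁴ mol.
Photon energy at 451 nm: hc/λ = (6.626×10⁻³⁴)(2.998×10⁸)/(451×10⁻⁹) = 4.405×10⁻¹⁹ J.
Energy delivered: (185 mW)(696 s) = 128.8 J.
Photons incident: 128.8 / 4.405×10⁻¹⁹ = 2.924×10²⁰, i.e. 2.924×10²⁰/6.022×10²³ = 4.856×10⁻⁴ mol.
Photons absorbed: 0.679 × 4.856×10⁻⁴ = 3.297×10⁻⁴ mol.
Φ = 2.308×10⁻⁴ mol / 3.297×10⁻⁴ mol photons = 0.70.

Φ = 0.70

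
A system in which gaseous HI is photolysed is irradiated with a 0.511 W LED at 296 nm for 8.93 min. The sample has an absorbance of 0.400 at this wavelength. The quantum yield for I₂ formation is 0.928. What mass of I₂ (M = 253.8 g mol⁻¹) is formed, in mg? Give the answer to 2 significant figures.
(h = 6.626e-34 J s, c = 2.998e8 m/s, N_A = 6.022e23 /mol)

96 mg

Photon energy at 296 nm: hc/λ = (6.626e-34)(2.998e8)/(296e-9) = 6.711e-19 J.
Energy delivered: (0.511 W)(535.8 s) = 273.8 J.
Photons incident: 273.8 / 6.711e-19 = 4.080e20, i.e. 4.080e20/6.022e23 = 6.775e-4 mol.
Fraction absorbed: 1 − 10^(−0.400) = 0.6019.
Photons absorbed: 0.6019 × 6.775e-4 = 4.078e-4 mol.
Product: Φ × n_abs = 0.928 × 4.078e-4 = 3.784e-4 mol.
Mass: 3.784e-4 × 253.8 = 0.09604 g = 96 mg.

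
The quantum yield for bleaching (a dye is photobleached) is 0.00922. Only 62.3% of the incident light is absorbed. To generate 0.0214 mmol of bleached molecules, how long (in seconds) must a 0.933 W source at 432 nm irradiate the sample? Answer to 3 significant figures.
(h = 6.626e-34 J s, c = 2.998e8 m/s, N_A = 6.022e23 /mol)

t ≈ 1110 s

Product: 0.0214 mmol = 2.14e-5 mol.
Photons that must be absorbed: 2.14e-5 / 0.00922 = 0.002321 mol.
Incident photons needed: 0.002321 / 0.623 = 0.003726 mol.
Photon energy: hc/λ = 4.598e-19 J; per mole, 2.769e5 J mol⁻¹.
Energy required: 0.003726 × 2.769e5 = 1032 J.
Time: 1032 J / 0.933 W = 1110 s.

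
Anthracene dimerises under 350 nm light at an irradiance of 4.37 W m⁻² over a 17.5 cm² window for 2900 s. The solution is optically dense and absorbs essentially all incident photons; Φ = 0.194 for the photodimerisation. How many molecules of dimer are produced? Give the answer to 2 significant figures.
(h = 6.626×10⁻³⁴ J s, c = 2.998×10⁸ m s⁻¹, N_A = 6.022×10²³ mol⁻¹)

Photon energy at 350 nm: hc/λ = (6.626×10⁻³⁴)(2.998×10⁸)/(350×10⁻⁹) = 5.676×10⁻¹⁹ J.
Energy delivered: (4.37 W m⁻²)(17.5×10⁻⁴ m²)(2900 s) = 22.18 J.
Photons incident: 22.18 / 5.676×10⁻¹⁹ = 3.908×10¹⁹, i.e. 3.908×10¹⁹/6.022×10²³ = 6.490×10⁻⁵ mol.
Product: Φ × n_abs = 0.194 × 6.490×10⁻⁵ = 1.259×10⁻⁵ mol.
As a count: 1.259×10⁻⁵ × 6.022×10²³ = 7.6×10¹⁸.

7.6×10¹⁸ molecules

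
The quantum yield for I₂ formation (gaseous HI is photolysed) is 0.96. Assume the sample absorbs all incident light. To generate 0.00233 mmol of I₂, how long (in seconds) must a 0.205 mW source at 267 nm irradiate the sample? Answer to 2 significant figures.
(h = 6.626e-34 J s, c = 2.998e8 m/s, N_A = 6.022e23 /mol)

t ≈ 5300 s

Product: 0.00233 mmol = 2.33e-6 mol.
Photons that must be absorbed: 2.33e-6 / 0.96 = 2.427e-6 mol.
Photon energy: hc/λ = 7.440e-19 J; per mole, 4.480e5 J mol⁻¹.
Energy required: 2.427e-6 × 4.480e5 = 1.087 J.
Time: 1.087 J / 0.000205 W = 5300 s.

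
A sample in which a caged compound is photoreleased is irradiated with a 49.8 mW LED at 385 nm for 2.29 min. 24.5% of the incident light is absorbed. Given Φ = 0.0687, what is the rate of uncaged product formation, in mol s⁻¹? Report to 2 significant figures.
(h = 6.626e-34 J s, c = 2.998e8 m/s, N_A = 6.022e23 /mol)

2.7e-9 mol s⁻¹

Photon energy at 385 nm: hc/λ = (6.626e-34)(2.998e8)/(385e-9) = 5.160e-19 J.
Energy delivered: (49.8 mW)(137.4 s) = 6.843 J.
Photons incident: 6.843 / 5.160e-19 = 1.326e19, i.e. 1.326e19/6.022e23 = 2.202e-5 mol.
Photons absorbed: 0.245 × 2.202e-5 = 5.395e-6 mol.
Product formed: 0.0687 × 5.395e-6 = 3.706e-7 mol.
Rate: 3.706e-7 / 137.4 s = 2.7e-9 mol s⁻¹.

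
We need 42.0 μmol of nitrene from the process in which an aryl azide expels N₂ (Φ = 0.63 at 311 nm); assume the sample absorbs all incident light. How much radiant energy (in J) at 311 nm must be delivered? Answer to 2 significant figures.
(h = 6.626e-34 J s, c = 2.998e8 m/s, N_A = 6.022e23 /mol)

26 J

Product: 42.0 μmol = 4.20e-5 mol.
Photons that must be absorbed: 4.20e-5 / 0.63 = 6.667e-5 mol.
Photon energy: hc/λ = 6.387e-19 J; per mole, 3.846e5 J mol⁻¹.
Energy required: 6.667e-5 × 3.846e5 = 26 J.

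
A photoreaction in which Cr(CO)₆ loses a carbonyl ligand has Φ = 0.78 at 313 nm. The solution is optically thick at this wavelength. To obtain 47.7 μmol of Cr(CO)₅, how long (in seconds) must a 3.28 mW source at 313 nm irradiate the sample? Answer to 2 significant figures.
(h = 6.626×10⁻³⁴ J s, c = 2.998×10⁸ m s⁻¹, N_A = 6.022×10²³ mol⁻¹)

t ≈ 7100 s

Product: 47.7 μmol = 4.77×10⁻⁵ mol.
Photons that must be absorbed: 4.77×10⁻⁵ / 0.78 = 6.115×10⁻⁵ mol.
Photon energy: hc/λ = 6.347×10⁻¹⁹ J; per mole, 3.822×10⁵ J mol⁻¹.
Energy required: 6.115×10⁻⁵ × 3.822×10⁵ = 23.37 J.
Time: 23.37 J / 0.00328 W = 7100 s.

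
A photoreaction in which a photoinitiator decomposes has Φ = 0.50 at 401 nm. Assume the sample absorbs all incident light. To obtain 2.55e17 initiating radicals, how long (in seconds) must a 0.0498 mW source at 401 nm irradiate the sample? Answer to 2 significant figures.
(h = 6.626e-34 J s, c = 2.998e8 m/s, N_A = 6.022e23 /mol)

t ≈ 5100 s

Product: 2.55e17 / 6.022e23 = 4.234e-7 mol.
Photons that must be absorbed: 4.234e-7 / 0.50 = 8.468e-7 mol.
Photon energy: hc/λ = 4.954e-19 J; per mole, 2.983e5 J mol⁻¹.
Energy required: 8.468e-7 × 2.983e5 = 0.2526 J.
Time: 0.2526 J / 4.98e-05 W = 5100 s.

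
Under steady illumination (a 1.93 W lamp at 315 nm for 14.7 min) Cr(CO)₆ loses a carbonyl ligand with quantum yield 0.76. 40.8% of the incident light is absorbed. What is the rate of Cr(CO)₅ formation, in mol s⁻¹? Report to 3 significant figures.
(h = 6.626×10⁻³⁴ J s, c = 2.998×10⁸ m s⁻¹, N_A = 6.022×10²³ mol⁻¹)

Photon energy at 315 nm: hc/λ = (6.626×10⁻³⁴)(2.998×10⁸)/(315×10⁻⁹) = 6.306×10⁻¹⁹ J.
Energy delivered: (1.93 W)(882 s) = 1702 J.
Photons incident: 1702 / 6.306×10⁻¹⁹ = 2.699×10²¹, i.e. 2.699×10²¹/6.022×10²³ = 0.004482 mol.
Photons absorbed: 0.408 × 0.004482 = 0.001829 mol.
Product formed: 0.76 × 0.001829 = 0.001390 mol.
Rate: 0.001390 / 882 s = 1.58×10⁻⁶ mol s⁻¹.

1.58×10⁻⁶ mol s⁻¹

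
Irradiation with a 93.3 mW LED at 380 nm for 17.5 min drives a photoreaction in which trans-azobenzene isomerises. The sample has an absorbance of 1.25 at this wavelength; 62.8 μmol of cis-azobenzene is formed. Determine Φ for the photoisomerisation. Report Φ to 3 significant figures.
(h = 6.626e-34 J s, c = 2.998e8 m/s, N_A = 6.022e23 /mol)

Φ = 0.214

Product: 62.8 μmol = 6.28e-5 mol.
Photon energy at 380 nm: hc/λ = (6.626e-34)(2.998e8)/(380e-9) = 5.228e-19 J.
Energy delivered: (93.3 mW)(1050 s) = 97.96 J.
Photons incident: 97.96 / 5.228e-19 = 1.874e20, i.e. 1.874e20/6.022e23 = 3.112e-4 mol.
Fraction absorbed: 1 − 10^(−1.25) = 0.9438.
Photons absorbed: 0.9438 × 3.112e-4 = 2.937e-4 mol.
Φ = 6.28e-5 mol / 2.937e-4 mol photons = 0.214.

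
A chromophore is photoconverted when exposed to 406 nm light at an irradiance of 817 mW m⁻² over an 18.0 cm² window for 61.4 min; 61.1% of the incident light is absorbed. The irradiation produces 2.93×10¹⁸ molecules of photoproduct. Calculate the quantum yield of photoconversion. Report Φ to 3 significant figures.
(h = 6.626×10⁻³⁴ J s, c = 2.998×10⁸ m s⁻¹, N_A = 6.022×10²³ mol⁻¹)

Φ = 0.433

Product: 2.93×10¹⁸ / 6.022×10²³ = 4.865×10⁻⁶ mol.
Photon energy at 406 nm: hc/λ = (6.626×10⁻³⁴)(2.998×10⁸)/(406×10⁻⁹) = 4.893×10⁻¹⁹ J.
Energy delivered: (817 mW m⁻²)(18.0×10⁻⁴ m²)(3684 s) = 5.418 J.
Photons incident: 5.418 / 4.893×10⁻¹⁹ = 1.107×10¹⁹, i.e. 1.107×10¹⁹/6.022×10²³ = 1.838×10⁻⁵ mol.
Photons absorbed: 0.611 × 1.838×10⁻⁵ = 1.123×10⁻⁵ mol.
Φ = 4.865×10⁻⁶ mol / 1.123×10⁻⁵ mol photons = 0.433.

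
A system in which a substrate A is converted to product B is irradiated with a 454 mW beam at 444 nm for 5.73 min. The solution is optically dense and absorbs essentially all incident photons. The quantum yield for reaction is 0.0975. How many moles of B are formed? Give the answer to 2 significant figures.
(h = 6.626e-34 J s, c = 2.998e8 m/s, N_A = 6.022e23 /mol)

5.6e-5 mol

Photon energy at 444 nm: hc/λ = (6.626e-34)(2.998e8)/(444e-9) = 4.474e-19 J.
Energy delivered: (454 mW)(343.8 s) = 156.1 J.
Photons incident: 156.1 / 4.474e-19 = 3.489e20, i.e. 3.489e20/6.022e23 = 5.794e-4 mol.
Product: Φ × n_abs = 0.0975 × 5.794e-4 = 5.649e-5 mol.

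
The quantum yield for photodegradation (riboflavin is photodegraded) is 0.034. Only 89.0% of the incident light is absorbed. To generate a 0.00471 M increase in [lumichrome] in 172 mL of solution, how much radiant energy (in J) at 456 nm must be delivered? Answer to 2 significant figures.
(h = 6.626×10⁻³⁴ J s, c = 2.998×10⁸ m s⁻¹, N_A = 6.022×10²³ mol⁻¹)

7000 J

Product: (0.00471 M)(0.172 L) = 8.101×10⁻⁴ mol.
Photons that must be absorbed: 8.101×10⁻⁴ / 0.034 = 0.02383 mol.
Incident photons needed: 0.02383 / 0.890 = 0.02678 mol.
Photon energy: hc/λ = 4.356×10⁻¹⁹ J; per mole, 2.623×10⁵ J mol⁻¹.
Energy required: 0.02678 × 2.623×10⁵ = 7000 J.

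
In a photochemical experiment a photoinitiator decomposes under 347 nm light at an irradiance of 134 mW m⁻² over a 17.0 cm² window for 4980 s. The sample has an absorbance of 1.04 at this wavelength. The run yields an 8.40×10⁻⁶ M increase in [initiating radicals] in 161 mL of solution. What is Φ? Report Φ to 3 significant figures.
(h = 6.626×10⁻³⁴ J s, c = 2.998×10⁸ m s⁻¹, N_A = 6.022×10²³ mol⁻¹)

Product: (8.40×10⁻⁶ M)(0.161 L) = 1.352×10⁻⁶ mol.
Photon energy at 347 nm: hc/λ = (6.626×10⁻³⁴)(2.998×10⁸)/(347×10⁻⁹) = 5.725×10⁻¹⁹ J.
Energy delivered: (134 mW m⁻²)(17.0×10⁻⁴ m²)(4980 s) = 1.134 J.
Photons incident: 1.134 / 5.725×10⁻¹⁹ = 1.981×10¹⁸, i.e. 1.981×10¹⁸/6.022×10²³ = 3.290×10⁻⁶ mol.
Fraction absorbed: 1 − 10^(−1.04) = 0.9088.
Photons absorbed: 0.9088 × 3.290×10⁻⁶ = 2.990×10⁻⁶ mol.
Φ = 1.352×10⁻⁶ mol / 2.990×10⁻⁶ mol photons = 0.452.

Φ = 0.452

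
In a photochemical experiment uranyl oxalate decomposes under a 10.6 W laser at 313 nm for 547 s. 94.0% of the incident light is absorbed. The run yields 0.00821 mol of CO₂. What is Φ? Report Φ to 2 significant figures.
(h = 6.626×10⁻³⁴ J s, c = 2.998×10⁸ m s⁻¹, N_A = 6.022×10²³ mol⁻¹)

Φ = 0.58

Photon energy at 313 nm: hc/λ = (6.626×10⁻³⁴)(2.998×10⁸)/(313×10⁻⁹) = 6.347×10⁻¹⁹ J.
Energy delivered: (10.6 W)(547 s) = 5798 J.
Photons incident: 5798 / 6.347×10⁻¹⁹ = 9.135×10²¹, i.e. 9.135×10²¹/6.022×10²³ = 0.01517 mol.
Photons absorbed: 0.940 × 0.01517 = 0.01426 mol.
Φ = 0.00821 mol / 0.01426 mol photons = 0.58.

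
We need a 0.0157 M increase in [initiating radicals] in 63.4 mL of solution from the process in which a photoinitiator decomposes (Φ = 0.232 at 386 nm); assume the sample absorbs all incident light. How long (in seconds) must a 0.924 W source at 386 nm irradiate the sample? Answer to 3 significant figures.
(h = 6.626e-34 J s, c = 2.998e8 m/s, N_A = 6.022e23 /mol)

t ≈ 1440 s

Product: (0.0157 M)(0.0634 L) = 9.954e-4 mol.
Photons that must be absorbed: 9.954e-4 / 0.232 = 0.004291 mol.
Photon energy: hc/λ = 5.146e-19 J; per mole, 3.099e5 J mol⁻¹.
Energy required: 0.004291 × 3.099e5 = 1330 J.
Time: 1330 J / 0.924 W = 1440 s.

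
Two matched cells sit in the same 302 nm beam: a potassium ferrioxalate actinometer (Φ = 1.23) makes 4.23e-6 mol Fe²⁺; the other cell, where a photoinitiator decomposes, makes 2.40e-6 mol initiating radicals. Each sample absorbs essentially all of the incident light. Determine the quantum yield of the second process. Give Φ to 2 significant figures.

Φ = 0.70

Photons absorbed by the actinometer: 4.23e-6 / 1.23 = 3.439e-6 mol.
Φ(unknown) = 2.40e-6 / 3.439e-6 = 0.70.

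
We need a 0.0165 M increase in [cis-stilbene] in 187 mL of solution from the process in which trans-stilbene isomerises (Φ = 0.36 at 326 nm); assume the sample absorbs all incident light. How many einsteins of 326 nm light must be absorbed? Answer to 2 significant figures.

Product: (0.0165 M)(0.187 L) = 0.003086 mol.
Photons that must be absorbed: 0.003086 / 0.36 = 0.008572 mol.

0.0086 einstein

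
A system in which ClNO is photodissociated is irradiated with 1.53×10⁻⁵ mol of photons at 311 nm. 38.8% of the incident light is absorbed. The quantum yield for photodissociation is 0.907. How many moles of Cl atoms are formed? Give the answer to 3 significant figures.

5.38×10⁻⁶ mol

Photons absorbed: 0.388 × 1.53×10⁻⁵ = 5.936×10⁻⁶ mol.
Product: Φ × n_abs = 0.907 × 5.936×10⁻⁶ = 5.384×10⁻⁶ mol.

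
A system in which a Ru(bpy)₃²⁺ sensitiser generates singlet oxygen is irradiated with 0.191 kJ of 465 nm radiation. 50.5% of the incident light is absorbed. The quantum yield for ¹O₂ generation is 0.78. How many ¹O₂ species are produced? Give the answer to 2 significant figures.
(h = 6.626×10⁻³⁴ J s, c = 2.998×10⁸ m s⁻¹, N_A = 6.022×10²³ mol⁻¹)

Photon energy at 465 nm: hc/λ = (6.626×10⁻³⁴)(2.998×10⁸)/(465×10⁻⁹) = 4.272×10⁻¹⁹ J.
Incident energy: 0.191 kJ = 191 J.
Photons incident: 191 / 4.272×10⁻¹⁹ = 4.471×10²⁰, i.e. 4.471×10²⁰/6.022×10²³ = 7.424×10⁻⁴ mol.
Photons absorbed: 0.505 × 7.424×10⁻⁴ = 3.749×10⁻⁴ mol.
Product: Φ × n_abs = 0.78 × 3.749×10⁻⁴ = 2.924×10⁻⁴ mol.
As a count: 2.924×10⁻⁴ × 6.022×10²³ = 1.8×10²⁰.

1.8×10²⁰ species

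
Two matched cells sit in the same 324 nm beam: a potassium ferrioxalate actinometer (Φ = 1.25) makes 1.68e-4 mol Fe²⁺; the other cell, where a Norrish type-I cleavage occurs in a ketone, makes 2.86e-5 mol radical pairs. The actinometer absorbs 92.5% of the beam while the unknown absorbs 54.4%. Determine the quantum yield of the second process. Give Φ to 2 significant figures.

Φ = 0.36

Photons absorbed by the actinometer: 1.68e-4 / 1.25 = 1.344e-4 mol.
Incident flux: 1.344e-4 / 0.925 = 1.453e-4 einstein.
Absorbed by unknown: 0.544 × 1.453e-4 = 7.904e-5 mol.
Φ(unknown) = 2.86e-5 / 7.904e-5 = 0.36.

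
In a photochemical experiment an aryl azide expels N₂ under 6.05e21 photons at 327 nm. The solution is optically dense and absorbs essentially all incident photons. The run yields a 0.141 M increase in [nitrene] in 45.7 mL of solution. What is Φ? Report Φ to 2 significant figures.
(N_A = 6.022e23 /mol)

Product: (0.141 M)(0.0457 L) = 0.006444 mol.
Moles of photons: 6.05e21 / 6.022e23 = 0.01005 mol.
Φ = 0.006444 mol / 0.01005 mol photons = 0.64.

Φ = 0.64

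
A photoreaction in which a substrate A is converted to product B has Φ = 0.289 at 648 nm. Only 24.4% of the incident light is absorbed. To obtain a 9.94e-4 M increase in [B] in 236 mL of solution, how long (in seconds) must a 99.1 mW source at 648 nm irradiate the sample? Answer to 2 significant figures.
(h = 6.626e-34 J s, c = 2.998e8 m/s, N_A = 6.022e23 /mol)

Product: (9.94e-4 M)(0.236 L) = 2.346e-4 mol.
Photons that must be absorbed: 2.346e-4 / 0.289 = 8.118e-4 mol.
Incident photons needed: 8.118e-4 / 0.244 = 0.003327 mol.
Photon energy: hc/λ = 3.066e-19 J; per mole, 1.846e5 J mol⁻¹.
Energy required: 0.003327 × 1.846e5 = 614.2 J.
Time: 614.2 J / 0.0991 W = 6200 s.

t ≈ 6200 s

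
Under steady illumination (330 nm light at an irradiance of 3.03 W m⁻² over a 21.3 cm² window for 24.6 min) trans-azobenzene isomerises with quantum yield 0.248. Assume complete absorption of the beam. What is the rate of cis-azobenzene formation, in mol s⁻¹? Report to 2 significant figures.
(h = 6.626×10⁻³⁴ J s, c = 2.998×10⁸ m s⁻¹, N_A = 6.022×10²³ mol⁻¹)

4.4×10⁻⁹ mol s⁻¹

Photon energy at 330 nm: hc/λ = (6.626×10⁻³⁴)(2.998×10⁸)/(330×10⁻⁹) = 6.020×10⁻¹⁹ J.
Energy delivered: (3.03 W m⁻²)(21.3×10⁻⁴ m²)(1476 s) = 9.526 J.
Photons incident: 9.526 / 6.020×10⁻¹⁹ = 1.582×10¹⁹, i.e. 1.582×10¹⁹/6.022×10²³ = 2.627×10⁻⁵ mol.
Product formed: 0.248 × 2.627×10⁻⁵ = 6.515×10⁻⁶ mol.
Rate: 6.515×10⁻⁶ / 1476 s = 4.4×10⁻⁹ mol s⁻¹.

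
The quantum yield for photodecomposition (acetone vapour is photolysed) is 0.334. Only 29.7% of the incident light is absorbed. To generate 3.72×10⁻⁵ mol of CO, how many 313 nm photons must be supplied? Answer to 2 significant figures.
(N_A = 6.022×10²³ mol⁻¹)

Photons that must be absorbed: 3.72×10⁻⁵ / 0.334 = 1.114×10⁻⁴ mol.
Incident photons needed: 1.114×10⁻⁴ / 0.297 = 3.751×10⁻⁴ mol.
Photon count: 3.751×10⁻⁴ × 6.022×10²³ = 2.3×10²⁰.

2.3×10²⁰ photons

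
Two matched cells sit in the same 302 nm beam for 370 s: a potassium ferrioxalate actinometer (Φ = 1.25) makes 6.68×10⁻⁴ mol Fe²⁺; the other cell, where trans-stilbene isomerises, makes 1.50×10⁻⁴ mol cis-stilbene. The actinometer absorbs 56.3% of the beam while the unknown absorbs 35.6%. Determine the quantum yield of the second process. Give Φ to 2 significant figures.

Φ = 0.44

Photons absorbed by the actinometer: 6.68×10⁻⁴ / 1.25 = 5.344×10⁻⁴ mol.
Incident flux: 5.344×10⁻⁴ / 0.563 = 9.492×10⁻⁴ einstein.
Absorbed by unknown: 0.356 × 9.492×10⁻⁴ = 3.379×10⁻⁴ mol.
Φ(unknown) = 1.50×10⁻⁴ / 3.379×10⁻⁴ = 0.44.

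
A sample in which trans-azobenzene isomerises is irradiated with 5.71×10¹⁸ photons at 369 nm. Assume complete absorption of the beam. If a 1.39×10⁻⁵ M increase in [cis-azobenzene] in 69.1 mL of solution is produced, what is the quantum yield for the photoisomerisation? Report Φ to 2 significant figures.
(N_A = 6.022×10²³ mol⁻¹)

Product: (1.39×10⁻⁵ M)(0.0691 L) = 9.605×10⁻⁷ mol.
Moles of photons: 5.71×10¹⁸ / 6.022×10²³ = 9.482×10⁻⁶ mol.
Φ = 9.605×10⁻⁷ mol / 9.482×10⁻⁶ mol photons = 0.10.

Φ = 0.10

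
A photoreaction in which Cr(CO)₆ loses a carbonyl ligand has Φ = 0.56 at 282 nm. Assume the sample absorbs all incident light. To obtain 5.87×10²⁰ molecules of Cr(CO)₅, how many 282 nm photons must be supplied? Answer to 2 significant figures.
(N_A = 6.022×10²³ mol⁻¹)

Product: 5.87×10²⁰ / 6.022×10²³ = 9.748×10⁻⁴ mol.
Photons that must be absorbed: 9.748×10⁻⁴ / 0.56 = 0.001741 mol.
Photon count: 0.001741 × 6.022×10²³ = 1.0×10²¹.

1.0×10²¹ photons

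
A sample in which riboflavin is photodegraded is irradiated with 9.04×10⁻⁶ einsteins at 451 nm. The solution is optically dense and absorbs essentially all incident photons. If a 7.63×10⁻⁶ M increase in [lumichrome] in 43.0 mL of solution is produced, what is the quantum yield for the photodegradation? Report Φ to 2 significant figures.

Φ = 0.036

Product: (7.63×10⁻⁶ M)(0.043 L) = 3.281×10⁻⁷ mol.
Φ = 3.281×10⁻⁷ mol / 9.04×10⁻⁶ mol photons = 0.036.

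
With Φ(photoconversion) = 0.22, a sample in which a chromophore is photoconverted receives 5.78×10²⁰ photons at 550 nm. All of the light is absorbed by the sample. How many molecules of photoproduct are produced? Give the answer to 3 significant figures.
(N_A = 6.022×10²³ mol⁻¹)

Moles of photons: 5.78×10²⁰ / 6.022×10²³ = 9.598×10⁻⁴ mol.
Product: Φ × n_abs = 0.22 × 9.598×10⁻⁴ = 2.112×10⁻⁴ mol.
As a count: 2.112×10⁻⁴ × 6.022×10²³ = 1.27×10²⁰.

1.27×10²⁰ molecules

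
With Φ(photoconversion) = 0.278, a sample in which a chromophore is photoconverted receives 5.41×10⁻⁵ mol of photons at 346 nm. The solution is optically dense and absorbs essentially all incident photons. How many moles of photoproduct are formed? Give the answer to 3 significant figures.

1.50×10⁻⁵ mol

Product: Φ × n_abs = 0.278 × 5.41×10⁻⁵ = 1.504×10⁻⁵ mol.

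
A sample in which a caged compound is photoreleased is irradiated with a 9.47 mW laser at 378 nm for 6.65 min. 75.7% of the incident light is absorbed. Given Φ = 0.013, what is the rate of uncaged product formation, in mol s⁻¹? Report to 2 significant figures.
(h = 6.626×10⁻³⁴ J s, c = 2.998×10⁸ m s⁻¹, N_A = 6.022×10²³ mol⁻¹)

Photon energy at 378 nm: hc/λ = (6.626×10⁻³⁴)(2.998×10⁸)/(378×10⁻⁹) = 5.255×10⁻¹⁹ J.
Energy delivered: (9.47 mW)(399 s) = 3.779 J.
Photons incident: 3.779 / 5.255×10⁻¹⁹ = 7.191×10¹⁸, i.e. 7.191×10¹⁸/6.022×10²³ = 1.194×10⁻⁵ mol.
Photons absorbed: 0.757 × 1.194×10⁻⁵ = 9.039×10⁻⁶ mol.
Product formed: 0.013 × 9.039×10⁻⁶ = 1.175×10⁻⁷ mol.
Rate: 1.175×10⁻⁷ / 399 s = 2.9×10⁻¹⁰ mol s⁻¹.

2.9×10⁻¹⁰ mol s⁻¹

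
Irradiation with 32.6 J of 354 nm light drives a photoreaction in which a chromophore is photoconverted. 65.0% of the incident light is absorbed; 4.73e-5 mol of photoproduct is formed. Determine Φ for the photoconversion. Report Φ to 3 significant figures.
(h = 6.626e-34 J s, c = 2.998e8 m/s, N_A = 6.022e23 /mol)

Photon energy at 354 nm: hc/λ = (6.626e-34)(2.998e8)/(354e-9) = 5.612e-19 J.
Photons incident: 32.6 / 5.612e-19 = 5.809e19, i.e. 5.809e19/6.022e23 = 9.646e-5 mol.
Photons absorbed: 0.650 × 9.646e-5 = 6.270e-5 mol.
Φ = 4.73e-5 mol / 6.270e-5 mol photons = 0.754.

Φ = 0.754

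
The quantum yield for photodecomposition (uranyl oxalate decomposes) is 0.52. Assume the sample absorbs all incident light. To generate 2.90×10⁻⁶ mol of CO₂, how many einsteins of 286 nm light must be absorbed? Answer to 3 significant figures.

Photons that must be absorbed: 2.90×10⁻⁶ / 0.52 = 5.577×10⁻⁶ mol.

5.58×10⁻⁶ einstein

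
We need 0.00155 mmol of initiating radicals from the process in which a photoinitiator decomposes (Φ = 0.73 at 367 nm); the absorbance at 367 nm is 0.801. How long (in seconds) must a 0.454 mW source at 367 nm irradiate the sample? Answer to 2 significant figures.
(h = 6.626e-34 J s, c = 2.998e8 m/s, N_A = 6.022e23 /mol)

Product: 0.00155 mmol = 1.55e-6 mol.
Photons that must be absorbed: 1.55e-6 / 0.73 = 2.123e-6 mol.
Fraction absorbed: 1 − 10^(−0.801) = 0.8419.
Incident photons needed: 2.123e-6 / 0.8419 = 2.522e-6 mol.
Photon energy: hc/λ = 5.413e-19 J; per mole, 3.260e5 J mol⁻¹.
Energy required: 2.522e-6 × 3.260e5 = 0.8222 J.
Time: 0.8222 J / 0.000454 W = 1800 s.

t ≈ 1800 s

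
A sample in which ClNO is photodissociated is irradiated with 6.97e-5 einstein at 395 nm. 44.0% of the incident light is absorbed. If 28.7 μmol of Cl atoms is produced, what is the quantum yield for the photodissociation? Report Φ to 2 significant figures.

Product: 28.7 μmol = 2.87e-5 mol.
Photons absorbed: 0.440 × 6.97e-5 = 3.067e-5 mol.
Φ = 2.87e-5 mol / 3.067e-5 mol photons = 0.94.

Φ = 0.94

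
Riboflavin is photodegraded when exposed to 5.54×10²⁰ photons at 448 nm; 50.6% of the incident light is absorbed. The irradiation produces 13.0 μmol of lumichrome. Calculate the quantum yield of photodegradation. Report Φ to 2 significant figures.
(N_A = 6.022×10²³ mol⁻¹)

Φ = 0.028

Product: 13.0 μmol = 1.30×10⁻⁵ mol.
Moles of photons: 5.54×10²⁰ / 6.022×10²³ = 9.200×10⁻⁴ mol.
Photons absorbed: 0.506 × 9.200×10⁻⁴ = 4.655×10⁻⁴ mol.
Φ = 1.30×10⁻⁵ mol / 4.655×10⁻⁴ mol photons = 0.028.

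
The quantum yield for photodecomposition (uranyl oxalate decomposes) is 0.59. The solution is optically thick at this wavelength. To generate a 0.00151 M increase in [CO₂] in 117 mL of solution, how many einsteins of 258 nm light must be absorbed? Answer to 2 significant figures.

Product: (0.00151 M)(0.117 L) = 1.767e-4 mol.
Photons that must be absorbed: 1.767e-4 / 0.59 = 2.995e-4 mol.

3.0e-4 einstein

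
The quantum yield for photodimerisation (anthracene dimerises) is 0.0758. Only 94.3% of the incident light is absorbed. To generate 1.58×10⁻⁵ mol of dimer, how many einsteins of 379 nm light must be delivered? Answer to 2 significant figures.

2.2×10⁻⁴ einstein

Photons that must be absorbed: 1.58×10⁻⁵ / 0.0758 = 2.084×10⁻⁴ mol.
Incident photons needed: 2.084×10⁻⁴ / 0.943 = 2.210×10⁻⁴ mol.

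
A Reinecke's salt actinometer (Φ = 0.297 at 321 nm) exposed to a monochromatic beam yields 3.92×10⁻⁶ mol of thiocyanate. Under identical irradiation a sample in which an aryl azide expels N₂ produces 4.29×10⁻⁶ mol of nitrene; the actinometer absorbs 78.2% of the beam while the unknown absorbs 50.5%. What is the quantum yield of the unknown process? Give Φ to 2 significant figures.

Photons absorbed by the actinometer: 3.92×10⁻⁶ / 0.297 = 1.320×10⁻⁵ mol.
Incident flux: 1.320×10⁻⁵ / 0.782 = 1.688×10⁻⁵ einstein.
Absorbed by unknown: 0.505 × 1.688×10⁻⁵ = 8.524×10⁻⁶ mol.
Φ(unknown) = 4.29×10⁻⁶ / 8.524×10⁻⁶ = 0.50.

Φ = 0.50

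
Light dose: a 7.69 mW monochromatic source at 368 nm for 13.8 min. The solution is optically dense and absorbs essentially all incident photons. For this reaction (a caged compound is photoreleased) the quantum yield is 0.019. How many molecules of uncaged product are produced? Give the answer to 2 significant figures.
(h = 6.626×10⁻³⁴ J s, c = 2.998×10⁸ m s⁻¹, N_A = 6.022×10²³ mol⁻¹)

Photon energy at 368 nm: hc/λ = (6.626×10⁻³⁴)(2.998×10⁸)/(368×10⁻⁹) = 5.398×10⁻¹⁹ J.
Energy delivered: (7.69 mW)(828 s) = 6.367 J.
Photons incident: 6.367 / 5.398×10⁻¹⁹ = 1.180×10¹⁹, i.e. 1.180×10¹⁹/6.022×10²³ = 1.959×10⁻⁵ mol.
Product: Φ × n_abs = 0.019 × 1.959×10⁻⁵ = 3.722×10⁻⁷ mol.
As a count: 3.722×10⁻⁷ × 6.022×10²³ = 2.2×10¹⁷.

2.2×10¹⁷ molecules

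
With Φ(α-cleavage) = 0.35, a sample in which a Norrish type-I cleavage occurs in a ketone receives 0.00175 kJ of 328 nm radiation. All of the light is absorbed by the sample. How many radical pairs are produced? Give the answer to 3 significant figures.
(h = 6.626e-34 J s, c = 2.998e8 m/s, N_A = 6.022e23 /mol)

1.01e18 radical pairs

Photon energy at 328 nm: hc/λ = (6.626e-34)(2.998e8)/(328e-9) = 6.056e-19 J.
Incident energy: 0.00175 kJ = 1.75 J.
Photons incident: 1.75 / 6.056e-19 = 2.890e18, i.e. 2.890e18/6.022e23 = 4.799e-6 mol.
Product: Φ × n_abs = 0.35 × 4.799e-6 = 1.680e-6 mol.
As a count: 1.680e-6 × 6.022e23 = 1.01e18.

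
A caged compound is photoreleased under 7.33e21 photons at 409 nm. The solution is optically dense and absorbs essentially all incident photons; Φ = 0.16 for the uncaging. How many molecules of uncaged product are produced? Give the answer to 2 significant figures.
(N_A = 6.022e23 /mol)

Moles of photons: 7.33e21 / 6.022e23 = 0.01217 mol.
Product: Φ × n_abs = 0.16 × 0.01217 = 0.001947 mol.
As a count: 0.001947 × 6.022e23 = 1.2e21.

1.2e21 molecules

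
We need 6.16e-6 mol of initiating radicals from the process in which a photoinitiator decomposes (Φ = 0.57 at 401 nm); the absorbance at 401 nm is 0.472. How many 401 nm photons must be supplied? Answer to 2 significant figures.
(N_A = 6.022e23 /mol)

Photons that must be absorbed: 6.16e-6 / 0.57 = 1.081e-5 mol.
Fraction absorbed: 1 − 10^(−0.472) = 0.6627.
Incident photons needed: 1.081e-5 / 0.6627 = 1.631e-5 mol.
Photon count: 1.631e-5 × 6.022e23 = 9.8e18.

9.8e18 photons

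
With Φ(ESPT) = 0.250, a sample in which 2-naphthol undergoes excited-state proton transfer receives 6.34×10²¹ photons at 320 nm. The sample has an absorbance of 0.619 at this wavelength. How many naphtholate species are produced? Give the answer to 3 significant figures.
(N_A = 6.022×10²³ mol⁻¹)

Moles of photons: 6.34×10²¹ / 6.022×10²³ = 0.01053 mol.
Fraction absorbed: 1 − 10^(−0.619) = 0.7596.
Photons absorbed: 0.7596 × 0.01053 = 0.007999 mol.
Product: Φ × n_abs = 0.250 × 0.007999 = 0.002000 mol.
As a count: 0.002000 × 6.022×10²³ = 1.20×10²¹.

1.20×10²¹ species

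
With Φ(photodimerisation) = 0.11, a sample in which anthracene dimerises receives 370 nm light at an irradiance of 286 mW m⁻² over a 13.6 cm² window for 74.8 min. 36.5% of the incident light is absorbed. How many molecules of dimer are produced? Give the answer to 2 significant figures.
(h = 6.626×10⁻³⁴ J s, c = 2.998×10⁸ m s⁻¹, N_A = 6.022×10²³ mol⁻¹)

Photon energy at 370 nm: hc/λ = (6.626×10⁻³⁴)(2.998×10⁸)/(370×10⁻⁹) = 5.369×10⁻¹⁹ J.
Energy delivered: (286 mW m⁻²)(13.6×10⁻⁴ m²)(4488 s) = 1.746 J.
Photons incident: 1.746 / 5.369×10⁻¹⁹ = 3.252×10¹⁸, i.e. 3.252×10¹⁸/6.022×10²³ = 5.400×10⁻⁶ mol.
Photons absorbed: 0.365 × 5.400×10⁻⁶ = 1.971×10⁻⁶ mol.
Product: Φ × n_abs = 0.11 × 1.971×10⁻⁶ = 2.168×10⁻⁷ mol.
As a count: 2.168×10⁻⁷ × 6.022×10²³ = 1.3×10¹⁷.

1.3×10¹⁷ molecules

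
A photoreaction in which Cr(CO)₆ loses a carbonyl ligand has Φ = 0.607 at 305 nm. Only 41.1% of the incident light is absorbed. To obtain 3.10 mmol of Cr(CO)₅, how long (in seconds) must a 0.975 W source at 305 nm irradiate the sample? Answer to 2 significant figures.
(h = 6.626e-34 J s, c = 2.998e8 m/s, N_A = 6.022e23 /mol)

Product: 3.10 mmol = 0.00310 mol.
Photons that must be absorbed: 0.00310 / 0.607 = 0.005107 mol.
Incident photons needed: 0.005107 / 0.411 = 0.01243 mol.
Photon energy: hc/λ = 6.513e-19 J; per mole, 3.922e5 J mol⁻¹.
Energy required: 0.01243 × 3.922e5 = 4875 J.
Time: 4875 J / 0.975 W = 5000 s.

t ≈ 5000 s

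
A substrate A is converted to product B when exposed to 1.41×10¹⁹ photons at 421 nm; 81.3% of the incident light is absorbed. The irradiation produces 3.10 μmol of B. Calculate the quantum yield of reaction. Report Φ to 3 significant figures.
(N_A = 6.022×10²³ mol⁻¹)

Φ = 0.163

Product: 3.10 μmol = 3.10×10⁻⁶ mol.
Moles of photons: 1.41×10¹⁹ / 6.022×10²³ = 2.341×10⁻⁵ mol.
Photons absorbed: 0.813 × 2.341×10⁻⁵ = 1.903×10⁻⁵ mol.
Φ = 3.10×10⁻⁶ mol / 1.903×10⁻⁵ mol photons = 0.163.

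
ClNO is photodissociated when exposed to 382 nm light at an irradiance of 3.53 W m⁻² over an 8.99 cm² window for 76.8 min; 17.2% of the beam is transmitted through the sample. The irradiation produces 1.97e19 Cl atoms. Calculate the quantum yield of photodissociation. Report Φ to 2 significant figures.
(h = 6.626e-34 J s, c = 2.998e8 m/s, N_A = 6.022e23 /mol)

Φ = 0.85

Product: 1.97e19 / 6.022e23 = 3.271e-5 mol.
Photon energy at 382 nm: hc/λ = (6.626e-34)(2.998e8)/(382e-9) = 5.200e-19 J.
Energy delivered: (3.53 W m⁻²)(8.99e-4 m²)(4608 s) = 14.62 J.
Photons incident: 14.62 / 5.200e-19 = 2.812e19, i.e. 2.812e19/6.022e23 = 4.670e-5 mol.
Fraction absorbed: 1 − 17.2/100 = 0.8280.
Photons absorbed: 0.8280 × 4.670e-5 = 3.867e-5 mol.
Φ = 3.271e-5 mol / 3.867e-5 mol photons = 0.85.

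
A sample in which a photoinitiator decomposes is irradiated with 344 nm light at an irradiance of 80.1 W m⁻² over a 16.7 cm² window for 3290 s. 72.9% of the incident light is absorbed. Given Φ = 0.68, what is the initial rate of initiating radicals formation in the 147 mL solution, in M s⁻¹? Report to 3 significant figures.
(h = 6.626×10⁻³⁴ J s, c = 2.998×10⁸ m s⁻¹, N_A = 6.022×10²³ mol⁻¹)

Photon energy at 344 nm: hc/λ = (6.626×10⁻³⁴)(2.998×10⁸)/(344×10⁻⁹) = 5.775×10⁻¹⁹ J.
Energy delivered: (80.1 W m⁻²)(16.7×10⁻⁴ m²)(3290 s) = 440.1 J.
Photons incident: 440.1 / 5.775×10⁻¹⁹ = 7.621×10²⁰, i.e. 7.621×10²⁰/6.022×10²³ = 0.001266 mol.
Photons absorbed: 0.729 × 0.001266 = 9.229×10⁻⁴ mol.
Product formed: 0.68 × 9.229×10⁻⁴ = 6.276×10⁻⁴ mol.
Rate: 6.276×10⁻⁴ mol / (3290 s × 0.147 L) = 1.30×10⁻⁶ M s⁻¹.

1.30×10⁻⁶ M s⁻¹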